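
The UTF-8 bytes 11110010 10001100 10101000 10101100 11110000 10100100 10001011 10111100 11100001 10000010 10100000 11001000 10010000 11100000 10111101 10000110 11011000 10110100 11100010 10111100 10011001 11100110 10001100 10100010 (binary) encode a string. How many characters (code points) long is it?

8

Byte at offset 0: 0xF2 = 11110010 → 4-byte char (#1). Advance 4.
Byte at offset 4: 0xF0 = 11110000 → 4-byte char (#2). Advance 4.
Byte at offset 8: 0xE1 = 11100001 → 3-byte char (#3). Advance 3.
Byte at offset 11: 0xC8 = 11001000 → 2-byte char (#4). Advance 2.
Byte at offset 13: 0xE0 = 11100000 → 3-byte char (#5). Advance 3.
Byte at offset 16: 0xD8 = 11011000 → 2-byte char (#6). Advance 2.
Byte at offset 18: 0xE2 = 11100010 → 3-byte char (#7). Advance 3.
Byte at offset 21: 0xE6 = 11100110 → 3-byte char (#8). Advance 3.
Reached end at offset 24 after 8 code points.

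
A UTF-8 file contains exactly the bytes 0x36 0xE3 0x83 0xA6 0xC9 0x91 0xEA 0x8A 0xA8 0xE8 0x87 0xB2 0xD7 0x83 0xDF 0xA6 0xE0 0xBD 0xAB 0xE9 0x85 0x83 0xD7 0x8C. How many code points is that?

10

Byte at offset 0: 0x36 = 00110110 → 1-byte char (#1). Advance 1.
Byte at offset 1: 0xE3 = 11100011 → 3-byte char (#2). Advance 3.
Byte at offset 4: 0xC9 = 11001001 → 2-byte char (#3). Advance 2.
Byte at offset 6: 0xEA = 11101010 → 3-byte char (#4). Advance 3.
Byte at offset 9: 0xE8 = 11101000 → 3-byte char (#5). Advance 3.
Byte at offset 12: 0xD7 = 11010111 → 2-byte char (#6). Advance 2.
Byte at offset 14: 0xDF = 11011111 → 2-byte char (#7). Advance 2.
Byte at offset 16: 0xE0 = 11100000 → 3-byte char (#8). Advance 3.
Byte at offset 19: 0xE9 = 11101001 → 3-byte char (#9). Advance 3.
Byte at offset 22: 0xD7 = 11010111 → 2-byte char (#10). Advance 2.
Reached end at offset 24 after 10 code points.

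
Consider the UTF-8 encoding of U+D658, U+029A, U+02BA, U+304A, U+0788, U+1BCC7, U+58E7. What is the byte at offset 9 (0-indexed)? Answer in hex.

U+D658 → 3-byte form ED 99 98 at offsets 0–2.
U+029A → 2-byte form CA 9A at offsets 3–4.
U+02BA → 2-byte form CA BA at offsets 5–6.
U+304A → 3-byte form E3 81 8A at offsets 7–9.
Offset 9 falls in char 4's range; it's byte 3 of E3 81 8A = 0x8A.

0x8A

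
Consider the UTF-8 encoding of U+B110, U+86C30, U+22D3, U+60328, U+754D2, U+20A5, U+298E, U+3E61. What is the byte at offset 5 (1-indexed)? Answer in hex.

0x86

1-indexed offset 5 is 0-indexed offset 4.
U+B110 → 3-byte form EB 84 90 at offsets 0–2.
U+86C30 → 4-byte form F2 86 B0 B0 at offsets 3–6.
Offset 4 falls in char 2's range; it's byte 2 of F2 86 B0 B0 = 0x86.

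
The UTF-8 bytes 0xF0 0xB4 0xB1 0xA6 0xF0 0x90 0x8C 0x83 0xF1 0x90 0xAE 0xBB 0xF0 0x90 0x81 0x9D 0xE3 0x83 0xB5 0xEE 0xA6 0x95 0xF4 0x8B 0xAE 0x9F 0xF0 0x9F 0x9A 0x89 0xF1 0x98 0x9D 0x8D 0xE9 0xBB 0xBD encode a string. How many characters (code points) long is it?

Byte at offset 0: 0xF0 = 11110000 → 4-byte char (#1). Advance 4.
Byte at offset 4: 0xF0 = 11110000 → 4-byte char (#2). Advance 4.
Byte at offset 8: 0xF1 = 11110001 → 4-byte char (#3). Advance 4.
Byte at offset 12: 0xF0 = 11110000 → 4-byte char (#4). Advance 4.
Byte at offset 16: 0xE3 = 11100011 → 3-byte char (#5). Advance 3.
Byte at offset 19: 0xEE = 11101110 → 3-byte char (#6). Advance 3.
Byte at offset 22: 0xF4 = 11110100 → 4-byte char (#7). Advance 4.
Byte at offset 26: 0xF0 = 11110000 → 4-byte char (#8). Advance 4.
Byte at offset 30: 0xF1 = 11110001 → 4-byte char (#9). Advance 4.
Byte at offset 34: 0xE9 = 11101001 → 3-byte char (#10). Advance 3.
Reached end at offset 37 after 10 code points.

10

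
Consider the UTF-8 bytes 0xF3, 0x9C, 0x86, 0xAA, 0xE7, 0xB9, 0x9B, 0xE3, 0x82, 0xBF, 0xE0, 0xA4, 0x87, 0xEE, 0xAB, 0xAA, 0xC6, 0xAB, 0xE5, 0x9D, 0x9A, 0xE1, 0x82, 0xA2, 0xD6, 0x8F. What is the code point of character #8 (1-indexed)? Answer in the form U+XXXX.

U+10A2

Offset 0: leading byte 0xF3 = 11110011 → 4-byte char #1 = F3 9C 86 AA.
Offset 4: leading byte 0xE7 = 11100111 → 3-byte char #2 = E7 B9 9B.
Offset 7: leading byte 0xE3 = 11100011 → 3-byte char #3 = E3 82 BF.
Offset 10: leading byte 0xE0 = 11100000 → 3-byte char #4 = E0 A4 87.
Offset 13: leading byte 0xEE = 11101110 → 3-byte char #5 = EE AB AA.
Offset 16: leading byte 0xC6 = 11000110 → 2-byte char #6 = C6 AB.
Offset 18: leading byte 0xE5 = 11100101 → 3-byte char #7 = E5 9D 9A.
Offset 21: leading byte 0xE1 = 11100001 → 3-byte char #8 = E1 82 A2.
Leading byte 0xE1 = 11100001 matches 1110xxxx → 3-byte sequence.
Byte 1: 0xE1 = 11100001, payload 0001 (4 bits).
Byte 2: 0x82 = 10000010 (10xxxxxx ✓), payload 000010.
Byte 3: 0xA2 = 10100010 (10xxxxxx ✓), payload 100010.
Concatenate: 0001000010100010 = 0x10A2 (16 bits → U+10A2).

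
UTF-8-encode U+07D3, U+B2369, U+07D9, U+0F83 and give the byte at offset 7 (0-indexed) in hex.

U+07D3 → 2-byte form DF 93 at offsets 0–1.
U+B2369 → 4-byte form F2 B2 8D A9 at offsets 2–5.
U+07D9 → 2-byte form DF 99 at offsets 6–7.
Offset 7 falls in char 3's range; it's byte 2 of DF 99 = 0x99.

0x99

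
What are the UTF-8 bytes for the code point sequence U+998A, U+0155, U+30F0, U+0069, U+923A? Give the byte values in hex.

E9 A6 8A C5 95 E3 83 B0 69 E9 88 BA

U+998A: 3-byte form → E9 A6 8A.
U+0155: 2-byte form → C5 95.
U+30F0: 3-byte form → E3 83 B0.
U+0069: 1-byte form → 69.
U+923A: 3-byte form → E9 88 BA.
Concatenated (12 bytes): E9 A6 8A C5 95 E3 83 B0 69 E9 88 BA.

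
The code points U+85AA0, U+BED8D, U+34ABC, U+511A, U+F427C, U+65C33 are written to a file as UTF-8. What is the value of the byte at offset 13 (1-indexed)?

0xE5

1-indexed offset 13 is 0-indexed offset 12.
U+85AA0 → 4-byte form F2 85 AA A0 at offsets 0–3.
U+BED8D → 4-byte form F2 BE B6 8D at offsets 4–7.
U+34ABC → 4-byte form F0 B4 AA BC at offsets 8–11.
U+511A → 3-byte form E5 84 9A at offsets 12–14.
Offset 12 falls in char 4's range; it's byte 1 of E5 84 9A = 0xE5.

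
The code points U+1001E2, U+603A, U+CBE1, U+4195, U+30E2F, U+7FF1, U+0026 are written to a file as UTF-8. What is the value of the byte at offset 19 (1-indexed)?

1-indexed offset 19 is 0-indexed offset 18.
U+1001E2 → 4-byte form F4 80 87 A2 at offsets 0–3.
U+603A → 3-byte form E6 80 BA at offsets 4–6.
U+CBE1 → 3-byte form EC AF A1 at offsets 7–9.
U+4195 → 3-byte form E4 86 95 at offsets 10–12.
U+30E2F → 4-byte form F0 B0 B8 AF at offsets 13–16.
U+7FF1 → 3-byte form E7 BF B1 at offsets 17–19.
Offset 18 falls in char 6's range; it's byte 2 of E7 BF B1 = 0xBF.

0xBF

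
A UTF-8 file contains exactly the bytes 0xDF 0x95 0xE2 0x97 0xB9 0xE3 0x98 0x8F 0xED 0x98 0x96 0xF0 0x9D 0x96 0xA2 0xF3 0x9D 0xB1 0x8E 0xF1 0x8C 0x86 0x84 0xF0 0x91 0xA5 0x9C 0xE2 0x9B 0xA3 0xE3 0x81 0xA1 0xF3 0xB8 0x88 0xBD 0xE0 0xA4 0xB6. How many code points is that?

12

Byte at offset 0: 0xDF = 11011111 → 2-byte char (#1). Advance 2.
Byte at offset 2: 0xE2 = 11100010 → 3-byte char (#2). Advance 3.
Byte at offset 5: 0xE3 = 11100011 → 3-byte char (#3). Advance 3.
Byte at offset 8: 0xED = 11101101 → 3-byte char (#4). Advance 3.
Byte at offset 11: 0xF0 = 11110000 → 4-byte char (#5). Advance 4.
Byte at offset 15: 0xF3 = 11110011 → 4-byte char (#6). Advance 4.
Byte at offset 19: 0xF1 = 11110001 → 4-byte char (#7). Advance 4.
Byte at offset 23: 0xF0 = 11110000 → 4-byte char (#8). Advance 4.
Byte at offset 27: 0xE2 = 11100010 → 3-byte char (#9). Advance 3.
Byte at offset 30: 0xE3 = 11100011 → 3-byte char (#10). Advance 3.
Byte at offset 33: 0xF3 = 11110011 → 4-byte char (#11). Advance 4.
Byte at offset 37: 0xE0 = 11100000 → 3-byte char (#12). Advance 3.
Reached end at offset 40 after 12 code points.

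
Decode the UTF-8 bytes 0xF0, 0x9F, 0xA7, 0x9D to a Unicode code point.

Leading byte 0xF0 = 11110000 matches 11110xxx → 4-byte sequence.
Byte 1: 0xF0 = 11110000, payload 000 (3 bits).
Byte 2: 0x9F = 10011111 (10xxxxxx ✓), payload 011111.
Byte 3: 0xA7 = 10100111 (10xxxxxx ✓), payload 100111.
Byte 4: 0x9D = 10011101 (10xxxxxx ✓), payload 011101.
Concatenate: 000011111100111011101 = 0x1F9DD (21 bits → U+1F9DD).

U+1F9DD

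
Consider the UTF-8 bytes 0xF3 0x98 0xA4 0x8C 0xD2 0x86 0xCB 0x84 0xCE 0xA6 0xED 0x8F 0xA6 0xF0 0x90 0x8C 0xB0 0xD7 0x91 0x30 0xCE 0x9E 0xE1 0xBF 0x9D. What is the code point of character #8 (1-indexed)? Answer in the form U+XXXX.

U+0030

Offset 0: leading byte 0xF3 = 11110011 → 4-byte char #1 = F3 98 A4 8C.
Offset 4: leading byte 0xD2 = 11010010 → 2-byte char #2 = D2 86.
Offset 6: leading byte 0xCB = 11001011 → 2-byte char #3 = CB 84.
Offset 8: leading byte 0xCE = 11001110 → 2-byte char #4 = CE A6.
Offset 10: leading byte 0xED = 11101101 → 3-byte char #5 = ED 8F A6.
Offset 13: leading byte 0xF0 = 11110000 → 4-byte char #6 = F0 90 8C B0.
Offset 17: leading byte 0xD7 = 11010111 → 2-byte char #7 = D7 91.
Offset 19: leading byte 0x30 = 00110000 → 1-byte char #8 = 30.
Leading byte 0x30 = 00110000 matches 0xxxxxxx → 1-byte sequence.
Byte 1: 0x30 = 00110000, payload 0110000 (7 bits).
Concatenate: 0110000 = 0x30 (7 bits → U+0030).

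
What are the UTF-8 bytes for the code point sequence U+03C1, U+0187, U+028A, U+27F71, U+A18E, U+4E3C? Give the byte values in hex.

U+03C1: 2-byte form → CF 81.
U+0187: 2-byte form → C6 87.
U+028A: 2-byte form → CA 8A.
U+27F71: 4-byte form → F0 A7 BD B1.
U+A18E: 3-byte form → EA 86 8E.
U+4E3C: 3-byte form → E4 B8 BC.
Concatenated (16 bytes): CF 81 C6 87 CA 8A F0 A7 BD B1 EA 86 8E E4 B8 BC.

CF 81 C6 87 CA 8A F0 A7 BD B1 EA 86 8E E4 B8 BC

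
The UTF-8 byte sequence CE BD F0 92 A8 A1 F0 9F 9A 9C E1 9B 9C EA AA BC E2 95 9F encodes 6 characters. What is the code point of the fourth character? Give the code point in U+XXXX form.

U+16DC

Offset 0: leading byte 0xCE = 11001110 → 2-byte char #1 = CE BD.
Offset 2: leading byte 0xF0 = 11110000 → 4-byte char #2 = F0 92 A8 A1.
Offset 6: leading byte 0xF0 = 11110000 → 4-byte char #3 = F0 9F 9A 9C.
Offset 10: leading byte 0xE1 = 11100001 → 3-byte char #4 = E1 9B 9C.
Leading byte 0xE1 = 11100001 matches 1110xxxx → 3-byte sequence.
Byte 1: 0xE1 = 11100001, payload 0001 (4 bits).
Byte 2: 0x9B = 10011011 (10xxxxxx ✓), payload 011011.
Byte 3: 0x9C = 10011100 (10xxxxxx ✓), payload 011100.
Concatenate: 0001011011011100 = 0x16DC (16 bits → U+16DC).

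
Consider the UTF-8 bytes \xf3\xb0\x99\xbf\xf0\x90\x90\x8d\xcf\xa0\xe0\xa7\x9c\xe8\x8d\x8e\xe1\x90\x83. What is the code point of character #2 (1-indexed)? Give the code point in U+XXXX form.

Offset 0: leading byte 0xF3 = 11110011 → 4-byte char #1 = F3 B0 99 BF.
Offset 4: leading byte 0xF0 = 11110000 → 4-byte char #2 = F0 90 90 8D.
Leading byte 0xF0 = 11110000 matches 11110xxx → 4-byte sequence.
Byte 1: 0xF0 = 11110000, payload 000 (3 bits).
Byte 2: 0x90 = 10010000 (10xxxxxx ✓), payload 010000.
Byte 3: 0x90 = 10010000 (10xxxxxx ✓), payload 010000.
Byte 4: 0x8D = 10001101 (10xxxxxx ✓), payload 001101.
Concatenate: 000010000010000001101 = 0x1040D (21 bits → U+1040D).

U+1040D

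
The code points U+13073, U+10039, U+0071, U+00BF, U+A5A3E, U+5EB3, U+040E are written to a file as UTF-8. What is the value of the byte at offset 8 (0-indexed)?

0x71

U+13073 → 4-byte form F0 93 81 B3 at offsets 0–3.
U+10039 → 4-byte form F0 90 80 B9 at offsets 4–7.
U+0071 → 1-byte form 71 at offsets 8–8.
Offset 8 falls in char 3's range; it's byte 1 of 71 = 0x71.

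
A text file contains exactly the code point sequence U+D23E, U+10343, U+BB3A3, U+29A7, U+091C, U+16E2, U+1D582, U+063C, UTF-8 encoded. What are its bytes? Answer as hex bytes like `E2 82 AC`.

U+D23E: 3-byte form → ED 88 BE.
U+10343: 4-byte form → F0 90 8D 83.
U+BB3A3: 4-byte form → F2 BB 8E A3.
U+29A7: 3-byte form → E2 A6 A7.
U+091C: 3-byte form → E0 A4 9C.
U+16E2: 3-byte form → E1 9B A2.
U+1D582: 4-byte form → F0 9D 96 82.
U+063C: 2-byte form → D8 BC.
Concatenated (26 bytes): ED 88 BE F0 90 8D 83 F2 BB 8E A3 E2 A6 A7 E0 A4 9C E1 9B A2 F0 9D 96 82 D8 BC.

ED 88 BE F0 90 8D 83 F2 BB 8E A3 E2 A6 A7 E0 A4 9C E1 9B A2 F0 9D 96 82 D8 BC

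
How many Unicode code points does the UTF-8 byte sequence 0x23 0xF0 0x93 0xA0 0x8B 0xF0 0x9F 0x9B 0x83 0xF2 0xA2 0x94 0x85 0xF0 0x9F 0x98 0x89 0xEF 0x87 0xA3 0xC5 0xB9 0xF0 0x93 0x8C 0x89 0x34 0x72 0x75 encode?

11

Byte at offset 0: 0x23 = 00100011 → 1-byte char (#1). Advance 1.
Byte at offset 1: 0xF0 = 11110000 → 4-byte char (#2). Advance 4.
Byte at offset 5: 0xF0 = 11110000 → 4-byte char (#3). Advance 4.
Byte at offset 9: 0xF2 = 11110010 → 4-byte char (#4). Advance 4.
Byte at offset 13: 0xF0 = 11110000 → 4-byte char (#5). Advance 4.
Byte at offset 17: 0xEF = 11101111 → 3-byte char (#6). Advance 3.
Byte at offset 20: 0xC5 = 11000101 → 2-byte char (#7). Advance 2.
Byte at offset 22: 0xF0 = 11110000 → 4-byte char (#8). Advance 4.
Byte at offset 26: 0x34 = 00110100 → 1-byte char (#9). Advance 1.
Byte at offset 27: 0x72 = 01110010 → 1-byte char (#10). Advance 1.
Byte at offset 28: 0x75 = 01110101 → 1-byte char (#11). Advance 1.
Reached end at offset 29 after 11 code points.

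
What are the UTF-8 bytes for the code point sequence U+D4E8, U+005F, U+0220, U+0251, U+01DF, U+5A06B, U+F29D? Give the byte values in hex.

ED 93 A8 5F C8 A0 C9 91 C7 9F F1 9A 81 AB EF 8A 9D

U+D4E8: 3-byte form → ED 93 A8.
U+005F: 1-byte form → 5F.
U+0220: 2-byte form → C8 A0.
U+0251: 2-byte form → C9 91.
U+01DF: 2-byte form → C7 9F.
U+5A06B: 4-byte form → F1 9A 81 AB.
U+F29D: 3-byte form → EF 8A 9D.
Concatenated (17 bytes): ED 93 A8 5F C8 A0 C9 91 C7 9F F1 9A 81 AB EF 8A 9D.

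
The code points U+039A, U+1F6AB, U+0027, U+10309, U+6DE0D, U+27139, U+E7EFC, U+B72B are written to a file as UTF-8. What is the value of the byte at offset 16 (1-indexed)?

1-indexed offset 16 is 0-indexed offset 15.
U+039A → 2-byte form CE 9A at offsets 0–1.
U+1F6AB → 4-byte form F0 9F 9A AB at offsets 2–5.
U+0027 → 1-byte form 27 at offsets 6–6.
U+10309 → 4-byte form F0 90 8C 89 at offsets 7–10.
U+6DE0D → 4-byte form F1 AD B8 8D at offsets 11–14.
U+27139 → 4-byte form F0 A7 84 B9 at offsets 15–18.
Offset 15 falls in char 6's range; it's byte 1 of F0 A7 84 B9 = 0xF0.

0xF0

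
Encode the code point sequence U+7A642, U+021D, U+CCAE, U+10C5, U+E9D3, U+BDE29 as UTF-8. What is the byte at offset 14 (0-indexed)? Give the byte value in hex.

U+7A642 → 4-byte form F1 BA 99 82 at offsets 0–3.
U+021D → 2-byte form C8 9D at offsets 4–5.
U+CCAE → 3-byte form EC B2 AE at offsets 6–8.
U+10C5 → 3-byte form E1 83 85 at offsets 9–11.
U+E9D3 → 3-byte form EE A7 93 at offsets 12–14.
Offset 14 falls in char 5's range; it's byte 3 of EE A7 93 = 0x93.

0x93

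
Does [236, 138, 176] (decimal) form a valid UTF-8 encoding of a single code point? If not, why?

valid

Leading byte 0xEC = 11101100 → 3-byte form.
Continuation bytes 0x8A=10001010, 0xB0=10110000 all match 10xxxxxx.
Decoded value 0xC2B0 is ≥ 0x800 (shortest form) and not a surrogate.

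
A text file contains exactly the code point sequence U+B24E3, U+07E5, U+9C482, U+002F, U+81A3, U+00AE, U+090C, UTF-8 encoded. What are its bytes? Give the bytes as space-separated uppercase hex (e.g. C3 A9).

U+B24E3: 4-byte form → F2 B2 93 A3.
U+07E5: 2-byte form → DF A5.
U+9C482: 4-byte form → F2 9C 92 82.
U+002F: 1-byte form → 2F.
U+81A3: 3-byte form → E8 86 A3.
U+00AE: 2-byte form → C2 AE.
U+090C: 3-byte form → E0 A4 8C.
Concatenated (19 bytes): F2 B2 93 A3 DF A5 F2 9C 92 82 2F E8 86 A3 C2 AE E0 A4 8C.

F2 B2 93 A3 DF A5 F2 9C 92 82 2F E8 86 A3 C2 AE E0 A4 8C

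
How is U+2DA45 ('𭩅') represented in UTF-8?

F0 AD A9 85

U+2DA45 = 0x2DA45 = 186949 decimal. In range U+10000–U+10FFFF → 4-byte form: 11110xxx 10xxxxxx 10xxxxxx 10xxxxxx.
Binary (21 bits): 000101101101001000101.
Split 3+6+6+6: 000 | 101101 | 101001 | 000101.
Byte 1: 11110000 = 0xF0.
Byte 2: 10101101 = 0xAD.
Byte 3: 10101001 = 0xA9.
Byte 4: 10000101 = 0x85.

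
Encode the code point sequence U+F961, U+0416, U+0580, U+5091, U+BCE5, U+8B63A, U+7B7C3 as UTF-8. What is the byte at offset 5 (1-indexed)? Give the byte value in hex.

0x96

1-indexed offset 5 is 0-indexed offset 4.
U+F961 → 3-byte form EF A5 A1 at offsets 0–2.
U+0416 → 2-byte form D0 96 at offsets 3–4.
Offset 4 falls in char 2's range; it's byte 2 of D0 96 = 0x96.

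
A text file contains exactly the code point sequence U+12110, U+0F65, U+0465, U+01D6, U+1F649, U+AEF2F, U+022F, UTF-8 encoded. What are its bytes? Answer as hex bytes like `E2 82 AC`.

F0 92 84 90 E0 BD A5 D1 A5 C7 96 F0 9F 99 89 F2 AE BC AF C8 AF

U+12110: 4-byte form → F0 92 84 90.
U+0F65: 3-byte form → E0 BD A5.
U+0465: 2-byte form → D1 A5.
U+01D6: 2-byte form → C7 96.
U+1F649: 4-byte form → F0 9F 99 89.
U+AEF2F: 4-byte form → F2 AE BC AF.
U+022F: 2-byte form → C8 AF.
Concatenated (21 bytes): F0 92 84 90 E0 BD A5 D1 A5 C7 96 F0 9F 99 89 F2 AE BC AF C8 AF.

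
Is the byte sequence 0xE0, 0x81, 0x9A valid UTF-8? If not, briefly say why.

Leading byte 0xE0 = 11100000 → 3-byte form.
Continuation bytes all match 10xxxxxx. Payload decodes to 0x5A.
But 0x5A < 0x800, the minimum for a 3-byte sequence — this is an overlong encoding.

invalid (overlong encoding)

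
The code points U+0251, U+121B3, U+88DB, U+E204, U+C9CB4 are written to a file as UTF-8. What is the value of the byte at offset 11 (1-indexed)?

1-indexed offset 11 is 0-indexed offset 10.
U+0251 → 2-byte form C9 91 at offsets 0–1.
U+121B3 → 4-byte form F0 92 86 B3 at offsets 2–5.
U+88DB → 3-byte form E8 A3 9B at offsets 6–8.
U+E204 → 3-byte form EE 88 84 at offsets 9–11.
Offset 10 falls in char 4's range; it's byte 2 of EE 88 84 = 0x88.

0x88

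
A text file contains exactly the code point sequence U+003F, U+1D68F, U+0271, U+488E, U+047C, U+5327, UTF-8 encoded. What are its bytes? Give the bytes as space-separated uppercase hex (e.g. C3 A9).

U+003F: 1-byte form → 3F.
U+1D68F: 4-byte form → F0 9D 9A 8F.
U+0271: 2-byte form → C9 B1.
U+488E: 3-byte form → E4 A2 8E.
U+047C: 2-byte form → D1 BC.
U+5327: 3-byte form → E5 8C A7.
Concatenated (15 bytes): 3F F0 9D 9A 8F C9 B1 E4 A2 8E D1 BC E5 8C A7.

3F F0 9D 9A 8F C9 B1 E4 A2 8E D1 BC E5 8C A7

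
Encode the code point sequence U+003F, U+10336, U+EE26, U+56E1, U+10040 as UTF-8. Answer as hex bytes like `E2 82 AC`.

3F F0 90 8C B6 EE B8 A6 E5 9B A1 F0 90 81 80

U+003F: 1-byte form → 3F.
U+10336: 4-byte form → F0 90 8C B6.
U+EE26: 3-byte form → EE B8 A6.
U+56E1: 3-byte form → E5 9B A1.
U+10040: 4-byte form → F0 90 81 80.
Concatenated (15 bytes): 3F F0 90 8C B6 EE B8 A6 E5 9B A1 F0 90 81 80.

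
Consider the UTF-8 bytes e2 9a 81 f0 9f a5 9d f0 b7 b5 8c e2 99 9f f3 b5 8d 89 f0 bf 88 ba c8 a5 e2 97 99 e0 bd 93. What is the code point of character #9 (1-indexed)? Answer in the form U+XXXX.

Offset 0: leading byte 0xE2 = 11100010 → 3-byte char #1 = E2 9A 81.
Offset 3: leading byte 0xF0 = 11110000 → 4-byte char #2 = F0 9F A5 9D.
Offset 7: leading byte 0xF0 = 11110000 → 4-byte char #3 = F0 B7 B5 8C.
Offset 11: leading byte 0xE2 = 11100010 → 3-byte char #4 = E2 99 9F.
Offset 14: leading byte 0xF3 = 11110011 → 4-byte char #5 = F3 B5 8D 89.
Offset 18: leading byte 0xF0 = 11110000 → 4-byte char #6 = F0 BF 88 BA.
Offset 22: leading byte 0xC8 = 11001000 → 2-byte char #7 = C8 A5.
Offset 24: leading byte 0xE2 = 11100010 → 3-byte char #8 = E2 97 99.
Offset 27: leading byte 0xE0 = 11100000 → 3-byte char #9 = E0 BD 93.
Leading byte 0xE0 = 11100000 matches 1110xxxx → 3-byte sequence.
Byte 1: 0xE0 = 11100000, payload 0000 (4 bits).
Byte 2: 0xBD = 10111101 (10xxxxxx ✓), payload 111101.
Byte 3: 0x93 = 10010011 (10xxxxxx ✓), payload 010011.
Concatenate: 0000111101010011 = 0xF53 (16 bits → U+0F53).

U+0F53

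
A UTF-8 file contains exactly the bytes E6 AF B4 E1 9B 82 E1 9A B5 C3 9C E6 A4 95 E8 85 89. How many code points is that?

Byte at offset 0: 0xE6 = 11100110 → 3-byte char (#1). Advance 3.
Byte at offset 3: 0xE1 = 11100001 → 3-byte char (#2). Advance 3.
Byte at offset 6: 0xE1 = 11100001 → 3-byte char (#3). Advance 3.
Byte at offset 9: 0xC3 = 11000011 → 2-byte char (#4). Advance 2.
Byte at offset 11: 0xE6 = 11100110 → 3-byte char (#5). Advance 3.
Byte at offset 14: 0xE8 = 11101000 → 3-byte char (#6). Advance 3.
Reached end at offset 17 after 6 code points.

6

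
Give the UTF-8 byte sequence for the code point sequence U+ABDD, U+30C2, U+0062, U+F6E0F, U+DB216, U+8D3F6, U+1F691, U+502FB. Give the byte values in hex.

EA AF 9D E3 83 82 62 F3 B6 B8 8F F3 9B 88 96 F2 8D 8F B6 F0 9F 9A 91 F1 90 8B BB

U+ABDD: 3-byte form → EA AF 9D.
U+30C2: 3-byte form → E3 83 82.
U+0062: 1-byte form → 62.
U+F6E0F: 4-byte form → F3 B6 B8 8F.
U+DB216: 4-byte form → F3 9B 88 96.
U+8D3F6: 4-byte form → F2 8D 8F B6.
U+1F691: 4-byte form → F0 9F 9A 91.
U+502FB: 4-byte form → F1 90 8B BB.
Concatenated (27 bytes): EA AF 9D E3 83 82 62 F3 B6 B8 8F F3 9B 88 96 F2 8D 8F B6 F0 9F 9A 91 F1 90 8B BB.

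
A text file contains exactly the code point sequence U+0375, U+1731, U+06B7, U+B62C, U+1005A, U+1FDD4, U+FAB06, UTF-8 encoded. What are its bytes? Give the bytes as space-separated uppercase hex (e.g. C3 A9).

CD B5 E1 9C B1 DA B7 EB 98 AC F0 90 81 9A F0 9F B7 94 F3 BA AC 86

U+0375: 2-byte form → CD B5.
U+1731: 3-byte form → E1 9C B1.
U+06B7: 2-byte form → DA B7.
U+B62C: 3-byte form → EB 98 AC.
U+1005A: 4-byte form → F0 90 81 9A.
U+1FDD4: 4-byte form → F0 9F B7 94.
U+FAB06: 4-byte form → F3 BA AC 86.
Concatenated (22 bytes): CD B5 E1 9C B1 DA B7 EB 98 AC F0 90 81 9A F0 9F B7 94 F3 BA AC 86.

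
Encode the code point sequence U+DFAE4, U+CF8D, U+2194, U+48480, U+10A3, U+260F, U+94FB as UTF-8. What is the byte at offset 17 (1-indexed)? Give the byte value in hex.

1-indexed offset 17 is 0-indexed offset 16.
U+DFAE4 → 4-byte form F3 9F AB A4 at offsets 0–3.
U+CF8D → 3-byte form EC BE 8D at offsets 4–6.
U+2194 → 3-byte form E2 86 94 at offsets 7–9.
U+48480 → 4-byte form F1 88 92 80 at offsets 10–13.
U+10A3 → 3-byte form E1 82 A3 at offsets 14–16.
Offset 16 falls in char 5's range; it's byte 3 of E1 82 A3 = 0xA3.

0xA3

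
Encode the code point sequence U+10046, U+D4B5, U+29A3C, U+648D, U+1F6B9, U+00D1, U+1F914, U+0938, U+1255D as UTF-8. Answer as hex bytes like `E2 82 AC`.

F0 90 81 86 ED 92 B5 F0 A9 A8 BC E6 92 8D F0 9F 9A B9 C3 91 F0 9F A4 94 E0 A4 B8 F0 92 95 9D

U+10046: 4-byte form → F0 90 81 86.
U+D4B5: 3-byte form → ED 92 B5.
U+29A3C: 4-byte form → F0 A9 A8 BC.
U+648D: 3-byte form → E6 92 8D.
U+1F6B9: 4-byte form → F0 9F 9A B9.
U+00D1: 2-byte form → C3 91.
U+1F914: 4-byte form → F0 9F A4 94.
U+0938: 3-byte form → E0 A4 B8.
U+1255D: 4-byte form → F0 92 95 9D.
Concatenated (31 bytes): F0 90 81 86 ED 92 B5 F0 A9 A8 BC E6 92 8D F0 9F 9A B9 C3 91 F0 9F A4 94 E0 A4 B8 F0 92 95 9D.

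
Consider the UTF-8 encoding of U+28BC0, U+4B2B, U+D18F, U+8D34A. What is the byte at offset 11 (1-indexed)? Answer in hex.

1-indexed offset 11 is 0-indexed offset 10.
U+28BC0 → 4-byte form F0 A8 AF 80 at offsets 0–3.
U+4B2B → 3-byte form E4 AC AB at offsets 4–6.
U+D18F → 3-byte form ED 86 8F at offsets 7–9.
U+8D34A → 4-byte form F2 8D 8D 8A at offsets 10–13.
Offset 10 falls in char 4's range; it's byte 1 of F2 8D 8D 8A = 0xF2.

0xF2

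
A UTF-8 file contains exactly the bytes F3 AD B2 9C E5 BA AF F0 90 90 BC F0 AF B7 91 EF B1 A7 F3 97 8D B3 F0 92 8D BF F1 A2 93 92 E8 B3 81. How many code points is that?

Byte at offset 0: 0xF3 = 11110011 → 4-byte char (#1). Advance 4.
Byte at offset 4: 0xE5 = 11100101 → 3-byte char (#2). Advance 3.
Byte at offset 7: 0xF0 = 11110000 → 4-byte char (#3). Advance 4.
Byte at offset 11: 0xF0 = 11110000 → 4-byte char (#4). Advance 4.
Byte at offset 15: 0xEF = 11101111 → 3-byte char (#5). Advance 3.
Byte at offset 18: 0xF3 = 11110011 → 4-byte char (#6). Advance 4.
Byte at offset 22: 0xF0 = 11110000 → 4-byte char (#7). Advance 4.
Byte at offset 26: 0xF1 = 11110001 → 4-byte char (#8). Advance 4.
Byte at offset 30: 0xE8 = 11101000 → 3-byte char (#9). Advance 3.
Reached end at offset 33 after 9 code points.

9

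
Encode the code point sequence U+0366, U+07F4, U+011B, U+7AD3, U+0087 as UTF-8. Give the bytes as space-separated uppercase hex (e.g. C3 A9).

U+0366: 2-byte form → CD A6.
U+07F4: 2-byte form → DF B4.
U+011B: 2-byte form → C4 9B.
U+7AD3: 3-byte form → E7 AB 93.
U+0087: 2-byte form → C2 87.
Concatenated (11 bytes): CD A6 DF B4 C4 9B E7 AB 93 C2 87.

CD A6 DF B4 C4 9B E7 AB 93 C2 87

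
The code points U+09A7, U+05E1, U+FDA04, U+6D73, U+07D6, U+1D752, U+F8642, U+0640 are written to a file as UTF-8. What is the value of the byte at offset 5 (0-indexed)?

0xF3

U+09A7 → 3-byte form E0 A6 A7 at offsets 0–2.
U+05E1 → 2-byte form D7 A1 at offsets 3–4.
U+FDA04 → 4-byte form F3 BD A8 84 at offsets 5–8.
Offset 5 falls in char 3's range; it's byte 1 of F3 BD A8 84 = 0xF3.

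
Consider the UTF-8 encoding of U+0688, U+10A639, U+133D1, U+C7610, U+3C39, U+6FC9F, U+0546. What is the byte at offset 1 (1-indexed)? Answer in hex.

0xDA

1-indexed offset 1 is 0-indexed offset 0.
U+0688 → 2-byte form DA 88 at offsets 0–1.
Offset 0 falls in char 1's range; it's byte 1 of DA 88 = 0xDA.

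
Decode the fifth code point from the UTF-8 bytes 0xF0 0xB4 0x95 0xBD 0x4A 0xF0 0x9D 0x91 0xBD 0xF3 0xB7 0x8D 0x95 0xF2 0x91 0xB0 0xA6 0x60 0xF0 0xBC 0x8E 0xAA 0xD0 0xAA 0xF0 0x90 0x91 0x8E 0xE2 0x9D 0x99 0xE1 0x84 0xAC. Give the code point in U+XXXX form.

U+91C26

Offset 0: leading byte 0xF0 = 11110000 → 4-byte char #1 = F0 B4 95 BD.
Offset 4: leading byte 0x4A = 01001010 → 1-byte char #2 = 4A.
Offset 5: leading byte 0xF0 = 11110000 → 4-byte char #3 = F0 9D 91 BD.
Offset 9: leading byte 0xF3 = 11110011 → 4-byte char #4 = F3 B7 8D 95.
Offset 13: leading byte 0xF2 = 11110010 → 4-byte char #5 = F2 91 B0 A6.
Leading byte 0xF2 = 11110010 matches 11110xxx → 4-byte sequence.
Byte 1: 0xF2 = 11110010, payload 010 (3 bits).
Byte 2: 0x91 = 10010001 (10xxxxxx ✓), payload 010001.
Byte 3: 0xB0 = 10110000 (10xxxxxx ✓), payload 110000.
Byte 4: 0xA6 = 10100110 (10xxxxxx ✓), payload 100110.
Concatenate: 010010001110000100110 = 0x91C26 (21 bits → U+91C26).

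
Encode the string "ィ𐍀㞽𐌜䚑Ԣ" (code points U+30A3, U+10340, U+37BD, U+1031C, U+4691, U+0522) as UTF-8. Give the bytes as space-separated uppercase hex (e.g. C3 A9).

U+30A3: 3-byte form → E3 82 A3.
U+10340: 4-byte form → F0 90 8D 80.
U+37BD: 3-byte form → E3 9E BD.
U+1031C: 4-byte form → F0 90 8C 9C.
U+4691: 3-byte form → E4 9A 91.
U+0522: 2-byte form → D4 A2.
Concatenated (19 bytes): E3 82 A3 F0 90 8D 80 E3 9E BD F0 90 8C 9C E4 9A 91 D4 A2.

E3 82 A3 F0 90 8D 80 E3 9E BD F0 90 8C 9C E4 9A 91 D4 A2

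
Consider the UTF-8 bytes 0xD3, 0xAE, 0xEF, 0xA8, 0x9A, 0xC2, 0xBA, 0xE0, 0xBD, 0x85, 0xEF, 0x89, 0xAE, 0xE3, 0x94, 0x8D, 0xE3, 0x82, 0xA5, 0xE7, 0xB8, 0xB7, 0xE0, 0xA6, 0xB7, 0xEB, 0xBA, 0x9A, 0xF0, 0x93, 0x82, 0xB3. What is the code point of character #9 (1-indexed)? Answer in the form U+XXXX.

Offset 0: leading byte 0xD3 = 11010011 → 2-byte char #1 = D3 AE.
Offset 2: leading byte 0xEF = 11101111 → 3-byte char #2 = EF A8 9A.
Offset 5: leading byte 0xC2 = 11000010 → 2-byte char #3 = C2 BA.
Offset 7: leading byte 0xE0 = 11100000 → 3-byte char #4 = E0 BD 85.
Offset 10: leading byte 0xEF = 11101111 → 3-byte char #5 = EF 89 AE.
Offset 13: leading byte 0xE3 = 11100011 → 3-byte char #6 = E3 94 8D.
Offset 16: leading byte 0xE3 = 11100011 → 3-byte char #7 = E3 82 A5.
Offset 19: leading byte 0xE7 = 11100111 → 3-byte char #8 = E7 B8 B7.
Offset 22: leading byte 0xE0 = 11100000 → 3-byte char #9 = E0 A6 B7.
Leading byte 0xE0 = 11100000 matches 1110xxxx → 3-byte sequence.
Byte 1: 0xE0 = 11100000, payload 0000 (4 bits).
Byte 2: 0xA6 = 10100110 (10xxxxxx ✓), payload 100110.
Byte 3: 0xB7 = 10110111 (10xxxxxx ✓), payload 110111.
Concatenate: 0000100110110111 = 0x9B7 (16 bits → U+09B7).

U+09B7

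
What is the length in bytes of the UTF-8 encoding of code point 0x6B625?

U+6B625 = 0x6B625. UTF-8 uses 1 byte below 0x80, 2 below 0x800, 3 below 0x10000, 4 up to 0x10FFFF. 0x6B625 is in U+10000–U+10FFFF → 4 bytes.

4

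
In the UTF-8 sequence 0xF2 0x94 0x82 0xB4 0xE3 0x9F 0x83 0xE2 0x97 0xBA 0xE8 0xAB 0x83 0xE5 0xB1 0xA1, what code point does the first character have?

Offset 0: leading byte 0xF2 = 11110010 → 4-byte char #1 = F2 94 82 B4.
Leading byte 0xF2 = 11110010 matches 11110xxx → 4-byte sequence.
Byte 1: 0xF2 = 11110010, payload 010 (3 bits).
Byte 2: 0x94 = 10010100 (10xxxxxx ✓), payload 010100.
Byte 3: 0x82 = 10000010 (10xxxxxx ✓), payload 000010.
Byte 4: 0xB4 = 10110100 (10xxxxxx ✓), payload 110100.
Concatenate: 010010100000010110100 = 0x940B4 (21 bits → U+940B4).

U+940B4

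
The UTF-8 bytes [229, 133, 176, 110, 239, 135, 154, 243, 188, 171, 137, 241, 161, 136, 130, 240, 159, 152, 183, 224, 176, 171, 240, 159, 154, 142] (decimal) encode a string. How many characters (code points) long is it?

Byte at offset 0: 0xE5 = 11100101 → 3-byte char (#1). Advance 3.
Byte at offset 3: 0x6E = 01101110 → 1-byte char (#2). Advance 1.
Byte at offset 4: 0xEF = 11101111 → 3-byte char (#3). Advance 3.
Byte at offset 7: 0xF3 = 11110011 → 4-byte char (#4). Advance 4.
Byte at offset 11: 0xF1 = 11110001 → 4-byte char (#5). Advance 4.
Byte at offset 15: 0xF0 = 11110000 → 4-byte char (#6). Advance 4.
Byte at offset 19: 0xE0 = 11100000 → 3-byte char (#7). Advance 3.
Byte at offset 22: 0xF0 = 11110000 → 4-byte char (#8). Advance 4.
Reached end at offset 26 after 8 code points.

8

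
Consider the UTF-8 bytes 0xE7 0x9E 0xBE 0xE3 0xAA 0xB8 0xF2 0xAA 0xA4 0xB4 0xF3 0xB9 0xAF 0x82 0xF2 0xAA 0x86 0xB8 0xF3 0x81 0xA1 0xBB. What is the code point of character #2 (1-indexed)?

Offset 0: leading byte 0xE7 = 11100111 → 3-byte char #1 = E7 9E BE.
Offset 3: leading byte 0xE3 = 11100011 → 3-byte char #2 = E3 AA B8.
Leading byte 0xE3 = 11100011 matches 1110xxxx → 3-byte sequence.
Byte 1: 0xE3 = 11100011, payload 0011 (4 bits).
Byte 2: 0xAA = 10101010 (10xxxxxx ✓), payload 101010.
Byte 3: 0xB8 = 10111000 (10xxxxxx ✓), payload 111000.
Concatenate: 0011101010111000 = 0x3AB8 (16 bits → U+3AB8).

U+3AB8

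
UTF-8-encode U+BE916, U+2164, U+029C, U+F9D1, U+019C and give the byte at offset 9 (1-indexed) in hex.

1-indexed offset 9 is 0-indexed offset 8.
U+BE916 → 4-byte form F2 BE A4 96 at offsets 0–3.
U+2164 → 3-byte form E2 85 A4 at offsets 4–6.
U+029C → 2-byte form CA 9C at offsets 7–8.
Offset 8 falls in char 3's range; it's byte 2 of CA 9C = 0x9C.

0x9C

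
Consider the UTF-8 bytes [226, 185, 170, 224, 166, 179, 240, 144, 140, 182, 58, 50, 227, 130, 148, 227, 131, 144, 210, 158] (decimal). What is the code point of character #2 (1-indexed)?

U+09B3

Offset 0: leading byte 0xE2 = 11100010 → 3-byte char #1 = E2 B9 AA.
Offset 3: leading byte 0xE0 = 11100000 → 3-byte char #2 = E0 A6 B3.
Leading byte 0xE0 = 11100000 matches 1110xxxx → 3-byte sequence.
Byte 1: 0xE0 = 11100000, payload 0000 (4 bits).
Byte 2: 0xA6 = 10100110 (10xxxxxx ✓), payload 100110.
Byte 3: 0xB3 = 10110011 (10xxxxxx ✓), payload 110011.
Concatenate: 0000100110110011 = 0x9B3 (16 bits → U+09B3).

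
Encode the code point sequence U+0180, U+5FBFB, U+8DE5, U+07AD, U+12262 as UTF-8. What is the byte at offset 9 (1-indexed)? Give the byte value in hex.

0xA5

1-indexed offset 9 is 0-indexed offset 8.
U+0180 → 2-byte form C6 80 at offsets 0–1.
U+5FBFB → 4-byte form F1 9F AF BB at offsets 2–5.
U+8DE5 → 3-byte form E8 B7 A5 at offsets 6–8.
Offset 8 falls in char 3's range; it's byte 3 of E8 B7 A5 = 0xA5.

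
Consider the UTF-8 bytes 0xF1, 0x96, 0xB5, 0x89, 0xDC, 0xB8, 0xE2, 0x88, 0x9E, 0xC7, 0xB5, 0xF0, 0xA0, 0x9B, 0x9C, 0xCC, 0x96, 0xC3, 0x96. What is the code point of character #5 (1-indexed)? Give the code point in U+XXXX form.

U+206DC

Offset 0: leading byte 0xF1 = 11110001 → 4-byte char #1 = F1 96 B5 89.
Offset 4: leading byte 0xDC = 11011100 → 2-byte char #2 = DC B8.
Offset 6: leading byte 0xE2 = 11100010 → 3-byte char #3 = E2 88 9E.
Offset 9: leading byte 0xC7 = 11000111 → 2-byte char #4 = C7 B5.
Offset 11: leading byte 0xF0 = 11110000 → 4-byte char #5 = F0 A0 9B 9C.
Leading byte 0xF0 = 11110000 matches 11110xxx → 4-byte sequence.
Byte 1: 0xF0 = 11110000, payload 000 (3 bits).
Byte 2: 0xA0 = 10100000 (10xxxxxx ✓), payload 100000.
Byte 3: 0x9B = 10011011 (10xxxxxx ✓), payload 011011.
Byte 4: 0x9C = 10011100 (10xxxxxx ✓), payload 011100.
Concatenate: 000100000011011011100 = 0x206DC (21 bits → U+206DC).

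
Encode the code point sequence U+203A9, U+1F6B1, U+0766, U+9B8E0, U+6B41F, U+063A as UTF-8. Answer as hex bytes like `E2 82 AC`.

U+203A9: 4-byte form → F0 A0 8E A9.
U+1F6B1: 4-byte form → F0 9F 9A B1.
U+0766: 2-byte form → DD A6.
U+9B8E0: 4-byte form → F2 9B A3 A0.
U+6B41F: 4-byte form → F1 AB 90 9F.
U+063A: 2-byte form → D8 BA.
Concatenated (20 bytes): F0 A0 8E A9 F0 9F 9A B1 DD A6 F2 9B A3 A0 F1 AB 90 9F D8 BA.

F0 A0 8E A9 F0 9F 9A B1 DD A6 F2 9B A3 A0 F1 AB 90 9F D8 BA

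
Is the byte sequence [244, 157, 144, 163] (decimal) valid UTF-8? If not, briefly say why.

Leading byte 0xF4 = 11110100 → 4-byte form.
Payload = 0x11D423, which exceeds U+10FFFF, the maximum Unicode code point. (Leading bytes F5–FF, or F4 followed by ≥ 0x90, are invalid.)

invalid (encodes a value above U+10FFFF)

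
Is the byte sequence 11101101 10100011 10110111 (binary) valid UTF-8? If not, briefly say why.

invalid (encodes a surrogate (U+D800–U+DFFF))

Structurally a 3-byte sequence; payload = 0xD8F7.
But 0xD8F7 is in U+D800–U+DFFF, the surrogate range. Surrogates are not Unicode scalar values and are forbidden in UTF-8.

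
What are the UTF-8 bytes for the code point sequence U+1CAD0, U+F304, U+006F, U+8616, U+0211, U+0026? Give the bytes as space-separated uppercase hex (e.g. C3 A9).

U+1CAD0: 4-byte form → F0 9C AB 90.
U+F304: 3-byte form → EF 8C 84.
U+006F: 1-byte form → 6F.
U+8616: 3-byte form → E8 98 96.
U+0211: 2-byte form → C8 91.
U+0026: 1-byte form → 26.
Concatenated (14 bytes): F0 9C AB 90 EF 8C 84 6F E8 98 96 C8 91 26.

F0 9C AB 90 EF 8C 84 6F E8 98 96 C8 91 26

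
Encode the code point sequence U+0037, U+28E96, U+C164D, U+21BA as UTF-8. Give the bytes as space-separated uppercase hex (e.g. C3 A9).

U+0037: 1-byte form → 37.
U+28E96: 4-byte form → F0 A8 BA 96.
U+C164D: 4-byte form → F3 81 99 8D.
U+21BA: 3-byte form → E2 86 BA.
Concatenated (12 bytes): 37 F0 A8 BA 96 F3 81 99 8D E2 86 BA.

37 F0 A8 BA 96 F3 81 99 8D E2 86 BA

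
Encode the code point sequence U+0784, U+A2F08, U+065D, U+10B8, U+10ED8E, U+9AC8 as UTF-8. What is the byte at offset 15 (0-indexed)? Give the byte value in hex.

0xE9

U+0784 → 2-byte form DE 84 at offsets 0–1.
U+A2F08 → 4-byte form F2 A2 BC 88 at offsets 2–5.
U+065D → 2-byte form D9 9D at offsets 6–7.
U+10B8 → 3-byte form E1 82 B8 at offsets 8–10.
U+10ED8E → 4-byte form F4 8E B6 8E at offsets 11–14.
U+9AC8 → 3-byte form E9 AB 88 at offsets 15–17.
Offset 15 falls in char 6's range; it's byte 1 of E9 AB 88 = 0xE9.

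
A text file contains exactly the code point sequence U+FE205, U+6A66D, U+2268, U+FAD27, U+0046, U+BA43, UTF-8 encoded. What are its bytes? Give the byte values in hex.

U+FE205: 4-byte form → F3 BE 88 85.
U+6A66D: 4-byte form → F1 AA 99 AD.
U+2268: 3-byte form → E2 89 A8.
U+FAD27: 4-byte form → F3 BA B4 A7.
U+0046: 1-byte form → 46.
U+BA43: 3-byte form → EB A9 83.
Concatenated (19 bytes): F3 BE 88 85 F1 AA 99 AD E2 89 A8 F3 BA B4 A7 46 EB A9 83.

F3 BE 88 85 F1 AA 99 AD E2 89 A8 F3 BA B4 A7 46 EB A9 83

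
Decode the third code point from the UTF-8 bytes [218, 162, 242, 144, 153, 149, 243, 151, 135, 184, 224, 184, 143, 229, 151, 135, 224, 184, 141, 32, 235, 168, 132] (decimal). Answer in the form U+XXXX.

U+D71F8

Offset 0: leading byte 0xDA = 11011010 → 2-byte char #1 = DA A2.
Offset 2: leading byte 0xF2 = 11110010 → 4-byte char #2 = F2 90 99 95.
Offset 6: leading byte 0xF3 = 11110011 → 4-byte char #3 = F3 97 87 B8.
Leading byte 0xF3 = 11110011 matches 11110xxx → 4-byte sequence.
Byte 1: 0xF3 = 11110011, payload 011 (3 bits).
Byte 2: 0x97 = 10010111 (10xxxxxx ✓), payload 010111.
Byte 3: 0x87 = 10000111 (10xxxxxx ✓), payload 000111.
Byte 4: 0xB8 = 10111000 (10xxxxxx ✓), payload 111000.
Concatenate: 011010111000111111000 = 0xD71F8 (21 bits → U+D71F8).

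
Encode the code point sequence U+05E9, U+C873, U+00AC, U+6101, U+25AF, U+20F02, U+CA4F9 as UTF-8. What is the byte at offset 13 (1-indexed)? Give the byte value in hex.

1-indexed offset 13 is 0-indexed offset 12.
U+05E9 → 2-byte form D7 A9 at offsets 0–1.
U+C873 → 3-byte form EC A1 B3 at offsets 2–4.
U+00AC → 2-byte form C2 AC at offsets 5–6.
U+6101 → 3-byte form E6 84 81 at offsets 7–9.
U+25AF → 3-byte form E2 96 AF at offsets 10–12.
Offset 12 falls in char 5's range; it's byte 3 of E2 96 AF = 0xAF.

0xAF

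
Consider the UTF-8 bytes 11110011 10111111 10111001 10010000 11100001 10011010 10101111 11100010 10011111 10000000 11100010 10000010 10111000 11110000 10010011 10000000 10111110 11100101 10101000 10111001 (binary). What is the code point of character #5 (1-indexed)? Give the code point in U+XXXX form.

Offset 0: leading byte 0xF3 = 11110011 → 4-byte char #1 = F3 BF B9 90.
Offset 4: leading byte 0xE1 = 11100001 → 3-byte char #2 = E1 9A AF.
Offset 7: leading byte 0xE2 = 11100010 → 3-byte char #3 = E2 9F 80.
Offset 10: leading byte 0xE2 = 11100010 → 3-byte char #4 = E2 82 B8.
Offset 13: leading byte 0xF0 = 11110000 → 4-byte char #5 = F0 93 80 BE.
Leading byte 0xF0 = 11110000 matches 11110xxx → 4-byte sequence.
Byte 1: 0xF0 = 11110000, payload 000 (3 bits).
Byte 2: 0x93 = 10010011 (10xxxxxx ✓), payload 010011.
Byte 3: 0x80 = 10000000 (10xxxxxx ✓), payload 000000.
Byte 4: 0xBE = 10111110 (10xxxxxx ✓), payload 111110.
Concatenate: 000010011000000111110 = 0x1303E (21 bits → U+1303E).

U+1303E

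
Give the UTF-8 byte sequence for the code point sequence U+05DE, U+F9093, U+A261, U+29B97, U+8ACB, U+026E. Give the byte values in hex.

D7 9E F3 B9 82 93 EA 89 A1 F0 A9 AE 97 E8 AB 8B C9 AE

U+05DE: 2-byte form → D7 9E.
U+F9093: 4-byte form → F3 B9 82 93.
U+A261: 3-byte form → EA 89 A1.
U+29B97: 4-byte form → F0 A9 AE 97.
U+8ACB: 3-byte form → E8 AB 8B.
U+026E: 2-byte form → C9 AE.
Concatenated (18 bytes): D7 9E F3 B9 82 93 EA 89 A1 F0 A9 AE 97 E8 AB 8B C9 AE.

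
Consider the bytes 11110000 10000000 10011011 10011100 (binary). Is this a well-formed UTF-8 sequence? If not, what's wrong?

invalid (overlong encoding)

Leading byte 0xF0 = 11110000 → 4-byte form.
Continuation bytes all match 10xxxxxx. Payload decodes to 0x6DC.
But 0x6DC < 0x10000, the minimum for a 4-byte sequence — this is an overlong encoding.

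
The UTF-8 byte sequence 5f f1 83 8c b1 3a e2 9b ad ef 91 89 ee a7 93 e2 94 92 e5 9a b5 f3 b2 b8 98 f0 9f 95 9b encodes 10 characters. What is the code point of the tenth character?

U+1F55B

Offset 0: leading byte 0x5F = 01011111 → 1-byte char #1 = 5F.
Offset 1: leading byte 0xF1 = 11110001 → 4-byte char #2 = F1 83 8C B1.
Offset 5: leading byte 0x3A = 00111010 → 1-byte char #3 = 3A.
Offset 6: leading byte 0xE2 = 11100010 → 3-byte char #4 = E2 9B AD.
Offset 9: leading byte 0xEF = 11101111 → 3-byte char #5 = EF 91 89.
Offset 12: leading byte 0xEE = 11101110 → 3-byte char #6 = EE A7 93.
Offset 15: leading byte 0xE2 = 11100010 → 3-byte char #7 = E2 94 92.
Offset 18: leading byte 0xE5 = 11100101 → 3-byte char #8 = E5 9A B5.
Offset 21: leading byte 0xF3 = 11110011 → 4-byte char #9 = F3 B2 B8 98.
Offset 25: leading byte 0xF0 = 11110000 → 4-byte char #10 = F0 9F 95 9B.
Leading byte 0xF0 = 11110000 matches 11110xxx → 4-byte sequence.
Byte 1: 0xF0 = 11110000, payload 000 (3 bits).
Byte 2: 0x9F = 10011111 (10xxxxxx ✓), payload 011111.
Byte 3: 0x95 = 10010101 (10xxxxxx ✓), payload 010101.
Byte 4: 0x9B = 10011011 (10xxxxxx ✓), payload 011011.
Concatenate: 000011111010101011011 = 0x1F55B (21 bits → U+1F55B).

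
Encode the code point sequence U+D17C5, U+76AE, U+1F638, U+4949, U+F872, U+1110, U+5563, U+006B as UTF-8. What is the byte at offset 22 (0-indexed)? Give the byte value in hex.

0xA3

U+D17C5 → 4-byte form F3 91 9F 85 at offsets 0–3.
U+76AE → 3-byte form E7 9A AE at offsets 4–6.
U+1F638 → 4-byte form F0 9F 98 B8 at offsets 7–10.
U+4949 → 3-byte form E4 A5 89 at offsets 11–13.
U+F872 → 3-byte form EF A1 B2 at offsets 14–16.
U+1110 → 3-byte form E1 84 90 at offsets 17–19.
U+5563 → 3-byte form E5 95 A3 at offsets 20–22.
Offset 22 falls in char 7's range; it's byte 3 of E5 95 A3 = 0xA3.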